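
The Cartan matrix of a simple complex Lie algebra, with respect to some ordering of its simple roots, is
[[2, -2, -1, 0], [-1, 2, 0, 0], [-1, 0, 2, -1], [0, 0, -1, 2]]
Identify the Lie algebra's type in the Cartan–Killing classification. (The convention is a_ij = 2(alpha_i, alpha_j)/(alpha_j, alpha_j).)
type B_4

The matrix has rank 4 with 2's on the diagonal. Reading the off-diagonal entries as Dynkin edges (a single edge where a_ij = a_ji = -1; a double or triple edge where a_ij * a_ji = 2 or 3), the diagram is a chain of 4 nodes with a double edge at one end; the terminal node there is the unique short simple root (B_4). One simple-root ordering that puts it in standard form is (alpha_4, alpha_3, alpha_1, alpha_2). So the algebra is type B_4, i.e. so(9).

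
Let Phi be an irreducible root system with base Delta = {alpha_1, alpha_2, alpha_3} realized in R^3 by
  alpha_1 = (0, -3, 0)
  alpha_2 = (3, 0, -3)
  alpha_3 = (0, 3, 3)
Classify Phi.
Compute the Cartan integers a_ij = 2(alpha_i, alpha_j)/(alpha_j, alpha_j); the resulting 3x3 Cartan matrix is
[[2, 0, -1], [0, 2, -1], [-2, -1, 2]].
The roots have two lengths (squared-length ratio 2:1); the short ones are alpha_{1}. The associated Dynkin diagram is a chain of 3 nodes with a double edge at one end; the terminal node there is the unique short simple root (B_3), so the type is B_3 (the algebra so(7)).

type B_3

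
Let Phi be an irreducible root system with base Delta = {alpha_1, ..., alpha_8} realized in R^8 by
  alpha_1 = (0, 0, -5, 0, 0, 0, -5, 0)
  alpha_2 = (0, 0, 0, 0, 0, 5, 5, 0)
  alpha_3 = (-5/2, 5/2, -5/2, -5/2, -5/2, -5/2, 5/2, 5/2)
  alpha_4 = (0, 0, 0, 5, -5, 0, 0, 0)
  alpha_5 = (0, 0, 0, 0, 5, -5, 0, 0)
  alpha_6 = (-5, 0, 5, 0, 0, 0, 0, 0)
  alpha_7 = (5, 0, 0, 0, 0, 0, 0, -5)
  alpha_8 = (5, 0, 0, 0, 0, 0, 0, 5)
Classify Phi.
E8

Compute the Cartan integers a_ij = 2(alpha_i, alpha_j)/(alpha_j, alpha_j); the resulting 8x8 Cartan matrix is
[[2, -1, 0, 0, 0, -1, 0, 0], [-1, 2, 0, 0, -1, 0, 0, 0], [0, 0, 2, 0, 0, 0, -1, 0], [0, 0, 0, 2, -1, 0, 0, 0], [0, -1, 0, -1, 2, 0, 0, 0], [-1, 0, 0, 0, 0, 2, -1, -1], [0, 0, -1, 0, 0, -1, 2, 0], [0, 0, 0, 0, 0, -1, 0, 2]].
All simple roots have the same length, so the diagram is simply laced. The associated Dynkin diagram is a chain of 7 nodes with one extra node attached to the third node from one end (E_8), so the type is E_8.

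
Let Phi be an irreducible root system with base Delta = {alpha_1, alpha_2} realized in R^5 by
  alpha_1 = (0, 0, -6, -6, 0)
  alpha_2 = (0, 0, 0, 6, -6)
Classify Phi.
A_2

Compute the Cartan integers a_ij = 2(alpha_i, alpha_j)/(alpha_j, alpha_j); the resulting 2x2 Cartan matrix is
[[2, -1], [-1, 2]].
All simple roots have the same length, so the diagram is simply laced. The associated Dynkin diagram is a chain of 2 nodes with single edges (A_2), so the type is A_2 (the algebra sl(3)).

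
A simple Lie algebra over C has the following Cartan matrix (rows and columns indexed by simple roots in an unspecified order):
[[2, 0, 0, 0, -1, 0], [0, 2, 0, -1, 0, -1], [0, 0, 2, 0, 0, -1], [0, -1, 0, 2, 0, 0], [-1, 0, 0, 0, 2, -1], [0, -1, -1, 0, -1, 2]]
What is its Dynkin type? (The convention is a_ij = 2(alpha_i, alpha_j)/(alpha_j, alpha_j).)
E_6

The matrix has rank 6 with 2's on the diagonal. Reading the off-diagonal entries as Dynkin edges (a single edge where a_ij = a_ji = -1; a double or triple edge where a_ij * a_ji = 2 or 3), the diagram is a chain of 5 nodes with one extra node attached to the third node from one end (E_6). One simple-root ordering that puts it in standard form is (alpha_1, alpha_3, alpha_5, alpha_6, alpha_2, alpha_4). So the algebra is type E_6.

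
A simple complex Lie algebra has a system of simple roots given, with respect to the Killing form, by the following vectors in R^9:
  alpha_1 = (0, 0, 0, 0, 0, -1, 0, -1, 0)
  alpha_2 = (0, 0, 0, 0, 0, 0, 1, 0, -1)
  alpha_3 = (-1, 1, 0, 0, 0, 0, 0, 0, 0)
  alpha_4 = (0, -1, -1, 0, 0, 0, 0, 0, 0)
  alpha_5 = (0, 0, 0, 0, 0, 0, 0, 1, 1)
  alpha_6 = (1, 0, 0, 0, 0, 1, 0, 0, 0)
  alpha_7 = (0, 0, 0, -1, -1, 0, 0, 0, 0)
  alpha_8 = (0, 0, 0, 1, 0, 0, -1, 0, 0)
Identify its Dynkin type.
Compute the Cartan integers a_ij = 2(alpha_i, alpha_j)/(alpha_j, alpha_j); the resulting 8x8 Cartan matrix is
[[2, 0, 0, 0, -1, -1, 0, 0], [0, 2, 0, 0, -1, 0, 0, -1], [0, 0, 2, -1, 0, -1, 0, 0], [0, 0, -1, 2, 0, 0, 0, 0], [-1, -1, 0, 0, 2, 0, 0, 0], [-1, 0, -1, 0, 0, 2, 0, 0], [0, 0, 0, 0, 0, 0, 2, -1], [0, -1, 0, 0, 0, 0, -1, 2]].
All simple roots have the same length, so the diagram is simply laced. The associated Dynkin diagram is a chain of 8 nodes with single edges (A_8), so the type is A_8 (the algebra sl(9)).

A_8 (sl(9))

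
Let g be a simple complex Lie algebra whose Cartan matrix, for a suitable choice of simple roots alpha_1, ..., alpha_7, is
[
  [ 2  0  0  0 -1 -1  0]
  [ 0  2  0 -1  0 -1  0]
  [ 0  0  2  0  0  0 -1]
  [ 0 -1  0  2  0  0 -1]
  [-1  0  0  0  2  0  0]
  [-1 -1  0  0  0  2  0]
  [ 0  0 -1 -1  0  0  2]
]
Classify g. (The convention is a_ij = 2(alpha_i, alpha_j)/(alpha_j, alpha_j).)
A_7 (sl(8))

The matrix has rank 7 with 2's on the diagonal. Reading the off-diagonal entries as Dynkin edges (a single edge where a_ij = a_ji = -1; a double or triple edge where a_ij * a_ji = 2 or 3), the diagram is a chain of 7 nodes with single edges (A_7). One simple-root ordering that puts it in standard form is (alpha_5, alpha_1, alpha_6, alpha_2, alpha_4, alpha_7, alpha_3). So the algebra is type A_7, i.e. sl(8).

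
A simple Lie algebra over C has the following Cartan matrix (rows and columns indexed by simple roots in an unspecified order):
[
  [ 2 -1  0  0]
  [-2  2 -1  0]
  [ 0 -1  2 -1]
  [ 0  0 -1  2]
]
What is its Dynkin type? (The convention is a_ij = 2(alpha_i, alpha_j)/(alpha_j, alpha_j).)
The matrix has rank 4 with 2's on the diagonal. Reading the off-diagonal entries as Dynkin edges (a single edge where a_ij = a_ji = -1; a double or triple edge where a_ij * a_ji = 2 or 3), the diagram is a chain of 4 nodes with a double edge at one end; the terminal node there is the unique short simple root (B_4). One simple-root ordering that puts it in standard form is (alpha_4, alpha_3, alpha_2, alpha_1). So the algebra is type B_4, i.e. so(9).

B_4 (so(9))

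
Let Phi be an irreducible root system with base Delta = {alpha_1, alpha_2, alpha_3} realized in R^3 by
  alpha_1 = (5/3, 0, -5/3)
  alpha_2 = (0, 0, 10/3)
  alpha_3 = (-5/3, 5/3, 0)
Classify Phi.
type C_3

Compute the Cartan integers a_ij = 2(alpha_i, alpha_j)/(alpha_j, alpha_j); the resulting 3x3 Cartan matrix is
[[2, -1, -1], [-2, 2, 0], [-1, 0, 2]].
The roots have two lengths (squared-length ratio 2:1); the short ones are alpha_{1,3}. The associated Dynkin diagram is a chain of 3 nodes with a double edge at one end; the terminal node there is the unique long simple root (C_3), so the type is C_3 (the algebra sp(6)).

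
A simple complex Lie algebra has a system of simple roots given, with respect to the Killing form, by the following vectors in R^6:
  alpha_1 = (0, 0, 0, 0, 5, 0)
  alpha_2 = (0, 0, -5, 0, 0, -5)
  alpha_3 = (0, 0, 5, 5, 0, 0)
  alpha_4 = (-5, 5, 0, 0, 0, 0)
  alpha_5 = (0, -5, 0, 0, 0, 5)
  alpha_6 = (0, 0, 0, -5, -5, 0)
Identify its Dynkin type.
type B_6

Compute the Cartan integers a_ij = 2(alpha_i, alpha_j)/(alpha_j, alpha_j); the resulting 6x6 Cartan matrix is
[[2, 0, 0, 0, 0, -1], [0, 2, -1, 0, -1, 0], [0, -1, 2, 0, 0, -1], [0, 0, 0, 2, -1, 0], [0, -1, 0, -1, 2, 0], [-2, 0, -1, 0, 0, 2]].
The roots have two lengths (squared-length ratio 2:1); the short ones are alpha_{1}. The associated Dynkin diagram is a chain of 6 nodes with a double edge at one end; the terminal node there is the unique short simple root (B_6), so the type is B_6 (the algebra so(13)).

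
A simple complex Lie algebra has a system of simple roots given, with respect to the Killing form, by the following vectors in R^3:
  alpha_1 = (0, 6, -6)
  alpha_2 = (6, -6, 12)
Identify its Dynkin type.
G_2

Compute the Cartan integers a_ij = 2(alpha_i, alpha_j)/(alpha_j, alpha_j); the resulting 2x2 Cartan matrix is
[[2, -1], [-3, 2]].
The roots have two lengths (squared-length ratio 3:1); the short ones are alpha_{1}. The associated Dynkin diagram is two nodes joined by a triple edge (G_2), so the type is G_2.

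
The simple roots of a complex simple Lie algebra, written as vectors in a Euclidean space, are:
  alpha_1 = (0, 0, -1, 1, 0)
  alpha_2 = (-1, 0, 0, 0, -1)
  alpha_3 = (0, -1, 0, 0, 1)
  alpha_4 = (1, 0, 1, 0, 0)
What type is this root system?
type A_4

Compute the Cartan integers a_ij = 2(alpha_i, alpha_j)/(alpha_j, alpha_j); the resulting 4x4 Cartan matrix is
[[2, 0, 0, -1], [0, 2, -1, -1], [0, -1, 2, 0], [-1, -1, 0, 2]].
All simple roots have the same length, so the diagram is simply laced. The associated Dynkin diagram is a chain of 4 nodes with single edges (A_4), so the type is A_4 (the algebra sl(5)).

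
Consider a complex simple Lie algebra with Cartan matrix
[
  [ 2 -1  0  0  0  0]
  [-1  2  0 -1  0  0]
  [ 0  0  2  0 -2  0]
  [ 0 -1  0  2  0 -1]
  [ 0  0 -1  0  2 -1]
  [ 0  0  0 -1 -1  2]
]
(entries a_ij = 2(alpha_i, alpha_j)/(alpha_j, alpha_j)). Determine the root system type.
C6

The matrix has rank 6 with 2's on the diagonal. Reading the off-diagonal entries as Dynkin edges (a single edge where a_ij = a_ji = -1; a double or triple edge where a_ij * a_ji = 2 or 3), the diagram is a chain of 6 nodes with a double edge at one end; the terminal node there is the unique long simple root (C_6). One simple-root ordering that puts it in standard form is (alpha_1, alpha_2, alpha_4, alpha_6, alpha_5, alpha_3). So the algebra is type C_6, i.e. sp(12).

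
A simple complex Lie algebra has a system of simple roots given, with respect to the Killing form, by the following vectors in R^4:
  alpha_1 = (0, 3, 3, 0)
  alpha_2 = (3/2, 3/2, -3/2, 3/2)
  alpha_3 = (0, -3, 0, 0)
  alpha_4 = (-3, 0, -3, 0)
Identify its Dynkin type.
F_4

Compute the Cartan integers a_ij = 2(alpha_i, alpha_j)/(alpha_j, alpha_j); the resulting 4x4 Cartan matrix is
[[2, 0, -2, -1], [0, 2, -1, 0], [-1, -1, 2, 0], [-1, 0, 0, 2]].
The roots have two lengths (squared-length ratio 2:1); the short ones are alpha_{2,3}. The associated Dynkin diagram is a chain of 4 nodes with a double edge between the middle two (F_4), so the type is F_4.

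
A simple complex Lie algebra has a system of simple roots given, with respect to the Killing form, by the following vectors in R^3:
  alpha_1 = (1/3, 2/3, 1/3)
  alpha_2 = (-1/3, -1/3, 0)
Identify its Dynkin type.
G_2

Compute the Cartan integers a_ij = 2(alpha_i, alpha_j)/(alpha_j, alpha_j); the resulting 2x2 Cartan matrix is
[[2, -3], [-1, 2]].
The roots have two lengths (squared-length ratio 3:1); the short ones are alpha_{2}. The associated Dynkin diagram is two nodes joined by a triple edge (G_2), so the type is G_2.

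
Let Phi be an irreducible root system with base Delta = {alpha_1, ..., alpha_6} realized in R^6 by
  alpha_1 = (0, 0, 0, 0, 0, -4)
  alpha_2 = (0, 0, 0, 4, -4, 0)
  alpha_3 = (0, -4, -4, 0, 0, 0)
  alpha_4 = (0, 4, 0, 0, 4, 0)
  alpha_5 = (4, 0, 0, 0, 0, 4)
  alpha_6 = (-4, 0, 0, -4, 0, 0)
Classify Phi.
Compute the Cartan integers a_ij = 2(alpha_i, alpha_j)/(alpha_j, alpha_j); the resulting 6x6 Cartan matrix is
[[2, 0, 0, 0, -1, 0], [0, 2, 0, -1, 0, -1], [0, 0, 2, -1, 0, 0], [0, -1, -1, 2, 0, 0], [-2, 0, 0, 0, 2, -1], [0, -1, 0, 0, -1, 2]].
The roots have two lengths (squared-length ratio 2:1); the short ones are alpha_{1}. The associated Dynkin diagram is a chain of 6 nodes with a double edge at one end; the terminal node there is the unique short simple root (B_6), so the type is B_6 (the algebra so(13)).

B_6 (so(13))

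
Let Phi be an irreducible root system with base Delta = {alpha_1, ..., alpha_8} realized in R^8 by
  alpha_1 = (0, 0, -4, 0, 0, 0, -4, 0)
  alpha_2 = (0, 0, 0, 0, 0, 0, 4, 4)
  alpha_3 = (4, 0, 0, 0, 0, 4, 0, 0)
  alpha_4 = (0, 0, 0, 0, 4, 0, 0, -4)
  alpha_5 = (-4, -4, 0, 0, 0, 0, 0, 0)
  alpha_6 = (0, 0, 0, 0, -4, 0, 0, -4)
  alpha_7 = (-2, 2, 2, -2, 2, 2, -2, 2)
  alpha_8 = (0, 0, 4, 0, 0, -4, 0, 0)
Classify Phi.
Compute the Cartan integers a_ij = 2(alpha_i, alpha_j)/(alpha_j, alpha_j); the resulting 8x8 Cartan matrix is
[[2, -1, 0, 0, 0, 0, 0, -1], [-1, 2, 0, -1, 0, -1, 0, 0], [0, 0, 2, 0, -1, 0, 0, -1], [0, -1, 0, 2, 0, 0, 0, 0], [0, 0, -1, 0, 2, 0, 0, 0], [0, -1, 0, 0, 0, 2, -1, 0], [0, 0, 0, 0, 0, -1, 2, 0], [-1, 0, -1, 0, 0, 0, 0, 2]].
All simple roots have the same length, so the diagram is simply laced. The associated Dynkin diagram is a chain of 7 nodes with one extra node attached to the third node from one end (E_8), so the type is E_8.

type E_8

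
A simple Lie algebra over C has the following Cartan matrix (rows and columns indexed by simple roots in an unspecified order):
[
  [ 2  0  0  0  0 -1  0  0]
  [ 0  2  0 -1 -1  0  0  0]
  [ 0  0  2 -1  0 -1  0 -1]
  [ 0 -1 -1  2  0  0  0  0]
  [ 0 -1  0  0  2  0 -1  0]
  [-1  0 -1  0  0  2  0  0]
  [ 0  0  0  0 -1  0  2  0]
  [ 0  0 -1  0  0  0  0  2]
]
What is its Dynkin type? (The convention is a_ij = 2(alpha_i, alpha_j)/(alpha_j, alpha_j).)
type E_8

The matrix has rank 8 with 2's on the diagonal. Reading the off-diagonal entries as Dynkin edges (a single edge where a_ij = a_ji = -1; a double or triple edge where a_ij * a_ji = 2 or 3), the diagram is a chain of 7 nodes with one extra node attached to the third node from one end (E_8). One simple-root ordering that puts it in standard form is (alpha_1, alpha_8, alpha_6, alpha_3, alpha_4, alpha_2, alpha_5, alpha_7). So the algebra is type E_8.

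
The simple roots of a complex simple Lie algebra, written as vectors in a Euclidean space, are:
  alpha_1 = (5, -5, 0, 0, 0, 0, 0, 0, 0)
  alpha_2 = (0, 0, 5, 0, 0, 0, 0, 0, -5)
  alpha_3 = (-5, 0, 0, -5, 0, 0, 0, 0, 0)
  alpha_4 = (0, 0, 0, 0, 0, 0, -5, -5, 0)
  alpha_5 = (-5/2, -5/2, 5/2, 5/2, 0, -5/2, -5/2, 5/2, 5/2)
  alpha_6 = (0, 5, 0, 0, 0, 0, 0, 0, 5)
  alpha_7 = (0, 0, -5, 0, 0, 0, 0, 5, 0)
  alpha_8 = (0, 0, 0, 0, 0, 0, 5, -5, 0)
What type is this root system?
Compute the Cartan integers a_ij = 2(alpha_i, alpha_j)/(alpha_j, alpha_j); the resulting 8x8 Cartan matrix is
[[2, 0, -1, 0, 0, -1, 0, 0], [0, 2, 0, 0, 0, -1, -1, 0], [-1, 0, 2, 0, 0, 0, 0, 0], [0, 0, 0, 2, 0, 0, -1, 0], [0, 0, 0, 0, 2, 0, 0, -1], [-1, -1, 0, 0, 0, 2, 0, 0], [0, -1, 0, -1, 0, 0, 2, -1], [0, 0, 0, 0, -1, 0, -1, 2]].
All simple roots have the same length, so the diagram is simply laced. The associated Dynkin diagram is a chain of 7 nodes with one extra node attached to the third node from one end (E_8), so the type is E_8.

E8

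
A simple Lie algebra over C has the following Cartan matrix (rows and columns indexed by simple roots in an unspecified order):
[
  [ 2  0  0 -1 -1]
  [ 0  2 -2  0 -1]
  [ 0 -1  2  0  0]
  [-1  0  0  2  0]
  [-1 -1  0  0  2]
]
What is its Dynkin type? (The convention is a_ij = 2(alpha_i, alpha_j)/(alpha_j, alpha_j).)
B_5

The matrix has rank 5 with 2's on the diagonal. Reading the off-diagonal entries as Dynkin edges (a single edge where a_ij = a_ji = -1; a double or triple edge where a_ij * a_ji = 2 or 3), the diagram is a chain of 5 nodes with a double edge at one end; the terminal node there is the unique short simple root (B_5). One simple-root ordering that puts it in standard form is (alpha_4, alpha_1, alpha_5, alpha_2, alpha_3). So the algebra is type B_5, i.e. so(11).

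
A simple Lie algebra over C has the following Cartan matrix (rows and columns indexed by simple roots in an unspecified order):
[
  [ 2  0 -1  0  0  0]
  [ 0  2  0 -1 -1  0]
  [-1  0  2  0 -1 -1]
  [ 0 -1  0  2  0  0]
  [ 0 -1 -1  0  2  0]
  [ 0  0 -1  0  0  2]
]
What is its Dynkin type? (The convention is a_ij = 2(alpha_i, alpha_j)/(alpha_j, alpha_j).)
The matrix has rank 6 with 2's on the diagonal. Reading the off-diagonal entries as Dynkin edges (a single edge where a_ij = a_ji = -1; a double or triple edge where a_ij * a_ji = 2 or 3), the diagram is a chain of 4 nodes with a fork of two nodes at one end (D_6). One simple-root ordering that puts it in standard form is (alpha_4, alpha_2, alpha_5, alpha_3, alpha_6, alpha_1). So the algebra is type D_6, i.e. so(12).

D_6 (so(12))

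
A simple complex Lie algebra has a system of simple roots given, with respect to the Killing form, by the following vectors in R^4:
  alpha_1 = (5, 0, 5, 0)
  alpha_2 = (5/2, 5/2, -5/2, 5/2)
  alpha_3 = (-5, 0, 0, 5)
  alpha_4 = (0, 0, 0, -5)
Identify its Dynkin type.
type F_4

Compute the Cartan integers a_ij = 2(alpha_i, alpha_j)/(alpha_j, alpha_j); the resulting 4x4 Cartan matrix is
[[2, 0, -1, 0], [0, 2, 0, -1], [-1, 0, 2, -2], [0, -1, -1, 2]].
The roots have two lengths (squared-length ratio 2:1); the short ones are alpha_{2,4}. The associated Dynkin diagram is a chain of 4 nodes with a double edge between the middle two (F_4), so the type is F_4.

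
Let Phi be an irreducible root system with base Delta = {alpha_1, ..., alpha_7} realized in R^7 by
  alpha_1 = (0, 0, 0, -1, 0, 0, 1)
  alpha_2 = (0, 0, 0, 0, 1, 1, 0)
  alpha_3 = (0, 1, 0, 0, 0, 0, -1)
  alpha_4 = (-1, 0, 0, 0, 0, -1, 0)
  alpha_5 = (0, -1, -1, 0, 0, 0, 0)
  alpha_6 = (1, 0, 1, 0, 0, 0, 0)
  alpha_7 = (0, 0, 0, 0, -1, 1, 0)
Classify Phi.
D_7

Compute the Cartan integers a_ij = 2(alpha_i, alpha_j)/(alpha_j, alpha_j); the resulting 7x7 Cartan matrix is
[[2, 0, -1, 0, 0, 0, 0], [0, 2, 0, -1, 0, 0, 0], [-1, 0, 2, 0, -1, 0, 0], [0, -1, 0, 2, 0, -1, -1], [0, 0, -1, 0, 2, -1, 0], [0, 0, 0, -1, -1, 2, 0], [0, 0, 0, -1, 0, 0, 2]].
All simple roots have the same length, so the diagram is simply laced. The associated Dynkin diagram is a chain of 5 nodes with a fork of two nodes at one end (D_7), so the type is D_7 (the algebra so(14)).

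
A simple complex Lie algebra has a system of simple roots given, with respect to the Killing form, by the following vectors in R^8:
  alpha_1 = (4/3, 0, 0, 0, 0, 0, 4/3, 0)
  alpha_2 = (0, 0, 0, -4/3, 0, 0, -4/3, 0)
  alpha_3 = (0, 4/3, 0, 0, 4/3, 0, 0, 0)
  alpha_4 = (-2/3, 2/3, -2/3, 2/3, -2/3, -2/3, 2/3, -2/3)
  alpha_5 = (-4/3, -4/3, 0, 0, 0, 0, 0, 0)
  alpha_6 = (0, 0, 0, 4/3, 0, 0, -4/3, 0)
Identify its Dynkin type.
E6

Compute the Cartan integers a_ij = 2(alpha_i, alpha_j)/(alpha_j, alpha_j); the resulting 6x6 Cartan matrix is
[[2, -1, 0, 0, -1, -1], [-1, 2, 0, -1, 0, 0], [0, 0, 2, 0, -1, 0], [0, -1, 0, 2, 0, 0], [-1, 0, -1, 0, 2, 0], [-1, 0, 0, 0, 0, 2]].
All simple roots have the same length, so the diagram is simply laced. The associated Dynkin diagram is a chain of 5 nodes with one extra node attached to the third node from one end (E_6), so the type is E_6.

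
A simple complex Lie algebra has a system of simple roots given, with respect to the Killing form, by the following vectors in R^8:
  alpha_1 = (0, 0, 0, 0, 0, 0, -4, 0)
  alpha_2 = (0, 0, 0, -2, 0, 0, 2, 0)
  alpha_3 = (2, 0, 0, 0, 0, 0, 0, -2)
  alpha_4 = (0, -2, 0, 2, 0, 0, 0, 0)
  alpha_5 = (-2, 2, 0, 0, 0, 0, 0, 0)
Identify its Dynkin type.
C_5

Compute the Cartan integers a_ij = 2(alpha_i, alpha_j)/(alpha_j, alpha_j); the resulting 5x5 Cartan matrix is
[[2, -2, 0, 0, 0], [-1, 2, 0, -1, 0], [0, 0, 2, 0, -1], [0, -1, 0, 2, -1], [0, 0, -1, -1, 2]].
The roots have two lengths (squared-length ratio 2:1); the short ones are alpha_{2,3,4,5}. The associated Dynkin diagram is a chain of 5 nodes with a double edge at one end; the terminal node there is the unique long simple root (C_5), so the type is C_5 (the algebra sp(10)).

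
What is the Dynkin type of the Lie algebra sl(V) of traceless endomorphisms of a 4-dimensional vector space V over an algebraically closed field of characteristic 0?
This is sl(4), which has dimension 4^2 - 1 = 15 and rank 4 - 1 = 3 (a Cartan subalgebra is the diagonal traceless matrices). In the classification of classical Lie algebras, the special linear algebra sl(n+1) has type A_n; here n = 3, so the Dynkin diagram is a chain of 3 nodes with single edges (A_3). Hence the type is A_3.

A3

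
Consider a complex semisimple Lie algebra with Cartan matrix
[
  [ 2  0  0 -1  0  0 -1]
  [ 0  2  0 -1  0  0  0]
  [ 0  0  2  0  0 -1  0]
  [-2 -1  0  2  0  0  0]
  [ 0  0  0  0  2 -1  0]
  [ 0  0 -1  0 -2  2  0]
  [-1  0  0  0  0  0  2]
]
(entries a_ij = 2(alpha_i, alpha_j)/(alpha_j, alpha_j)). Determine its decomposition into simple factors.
B3 ⊕ F4

The diagram associated to this matrix has two connected components: the simple roots {alpha_3, alpha_5, alpha_6} form a chain of 3 nodes with a double edge at one end; the terminal node there is the unique short simple root (B_3), and {alpha_1, alpha_2, alpha_4, alpha_7} form a chain of 4 nodes with a double edge between the middle two (F_4). A semisimple Lie algebra decomposes uniquely as the direct sum of simple ideals, one per connected component of its Dynkin diagram, so g ≅ B_3 ⊕ F_4 (dimension 21 + 52 = 73).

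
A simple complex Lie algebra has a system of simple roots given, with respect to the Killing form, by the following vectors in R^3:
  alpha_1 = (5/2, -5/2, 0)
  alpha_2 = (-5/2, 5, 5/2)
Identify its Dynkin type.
Compute the Cartan integers a_ij = 2(alpha_i, alpha_j)/(alpha_j, alpha_j); the resulting 2x2 Cartan matrix is
[[2, -1], [-3, 2]].
The roots have two lengths (squared-length ratio 3:1); the short ones are alpha_{1}. The associated Dynkin diagram is two nodes joined by a triple edge (G_2), so the type is G_2.

G_2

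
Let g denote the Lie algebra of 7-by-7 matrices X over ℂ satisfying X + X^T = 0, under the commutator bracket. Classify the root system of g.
B3

This is so(7) with 7 odd, which has dimension 7(7-1)/2 = 21 and rank (7-1)/2 = 3. In the classification of classical Lie algebras, the orthogonal algebra so(2n+1) in an odd number of variables has type B_n; here n = 3, so the Dynkin diagram is a chain of 3 nodes with a double edge at one end; the terminal node there is the unique short simple root (B_3). Hence the type is B_3.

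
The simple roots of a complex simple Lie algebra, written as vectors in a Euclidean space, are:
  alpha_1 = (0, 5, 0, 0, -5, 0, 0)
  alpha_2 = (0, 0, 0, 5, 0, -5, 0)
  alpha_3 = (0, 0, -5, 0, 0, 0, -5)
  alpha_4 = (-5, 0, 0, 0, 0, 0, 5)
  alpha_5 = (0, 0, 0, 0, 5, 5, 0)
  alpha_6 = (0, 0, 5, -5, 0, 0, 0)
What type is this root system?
Compute the Cartan integers a_ij = 2(alpha_i, alpha_j)/(alpha_j, alpha_j); the resulting 6x6 Cartan matrix is
[[2, 0, 0, 0, -1, 0], [0, 2, 0, 0, -1, -1], [0, 0, 2, -1, 0, -1], [0, 0, -1, 2, 0, 0], [-1, -1, 0, 0, 2, 0], [0, -1, -1, 0, 0, 2]].
All simple roots have the same length, so the diagram is simply laced. The associated Dynkin diagram is a chain of 6 nodes with single edges (A_6), so the type is A_6 (the algebra sl(7)).

A_6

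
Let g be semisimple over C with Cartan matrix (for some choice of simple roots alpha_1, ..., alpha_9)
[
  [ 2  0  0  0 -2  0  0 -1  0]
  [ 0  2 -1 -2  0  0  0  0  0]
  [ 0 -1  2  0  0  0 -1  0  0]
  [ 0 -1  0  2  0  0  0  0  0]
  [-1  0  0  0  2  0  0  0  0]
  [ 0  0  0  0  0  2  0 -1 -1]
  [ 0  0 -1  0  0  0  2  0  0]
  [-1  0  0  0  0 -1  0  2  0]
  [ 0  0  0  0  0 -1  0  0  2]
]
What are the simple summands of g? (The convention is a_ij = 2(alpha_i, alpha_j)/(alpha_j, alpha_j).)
type B_4 ⊕ type B_5

The diagram associated to this matrix has two connected components: the simple roots {alpha_2, alpha_3, alpha_4, alpha_7} form a chain of 4 nodes with a double edge at one end; the terminal node there is the unique short simple root (B_4), and {alpha_1, alpha_5, alpha_6, alpha_8, alpha_9} form a chain of 5 nodes with a double edge at one end; the terminal node there is the unique short simple root (B_5). A semisimple Lie algebra decomposes uniquely as the direct sum of simple ideals, one per connected component of its Dynkin diagram, so g ≅ B_4 ⊕ B_5 (dimension 36 + 55 = 91).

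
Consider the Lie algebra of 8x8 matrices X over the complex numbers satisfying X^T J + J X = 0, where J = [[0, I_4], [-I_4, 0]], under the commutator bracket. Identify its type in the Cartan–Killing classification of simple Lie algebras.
This is sp(8), which has dimension 8(8+1)/2 = 36 and rank 8/2 = 4. In the classification of classical Lie algebras, the symplectic algebra sp(2n) has type C_n; here n = 4, so the Dynkin diagram is a chain of 4 nodes with a double edge at one end; the terminal node there is the unique long simple root (C_4). Hence the type is C_4.

type C_4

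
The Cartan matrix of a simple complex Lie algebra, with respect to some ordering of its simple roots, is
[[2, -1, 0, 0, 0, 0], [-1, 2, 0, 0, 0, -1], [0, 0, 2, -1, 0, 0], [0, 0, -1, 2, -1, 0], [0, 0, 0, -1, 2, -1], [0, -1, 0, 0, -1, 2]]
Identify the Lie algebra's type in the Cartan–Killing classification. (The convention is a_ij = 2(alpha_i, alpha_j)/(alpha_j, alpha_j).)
type A_6

The matrix has rank 6 with 2's on the diagonal. Reading the off-diagonal entries as Dynkin edges (a single edge where a_ij = a_ji = -1; a double or triple edge where a_ij * a_ji = 2 or 3), the diagram is a chain of 6 nodes with single edges (A_6). One simple-root ordering that puts it in standard form is (alpha_3, alpha_4, alpha_5, alpha_6, alpha_2, alpha_1). So the algebra is type A_6, i.e. sl(7).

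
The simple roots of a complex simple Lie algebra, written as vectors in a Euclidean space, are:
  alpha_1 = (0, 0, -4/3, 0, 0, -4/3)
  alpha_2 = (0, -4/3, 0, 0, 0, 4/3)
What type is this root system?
Compute the Cartan integers a_ij = 2(alpha_i, alpha_j)/(alpha_j, alpha_j); the resulting 2x2 Cartan matrix is
[[2, -1], [-1, 2]].
All simple roots have the same length, so the diagram is simply laced. The associated Dynkin diagram is a chain of 2 nodes with single edges (A_2), so the type is A_2 (the algebra sl(3)).

A2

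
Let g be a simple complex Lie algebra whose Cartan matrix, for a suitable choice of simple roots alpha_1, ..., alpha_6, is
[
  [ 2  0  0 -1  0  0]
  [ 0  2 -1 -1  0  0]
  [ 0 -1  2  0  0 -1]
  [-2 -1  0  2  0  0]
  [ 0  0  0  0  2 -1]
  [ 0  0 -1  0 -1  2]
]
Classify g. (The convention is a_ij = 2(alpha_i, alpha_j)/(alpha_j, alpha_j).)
The matrix has rank 6 with 2's on the diagonal. Reading the off-diagonal entries as Dynkin edges (a single edge where a_ij = a_ji = -1; a double or triple edge where a_ij * a_ji = 2 or 3), the diagram is a chain of 6 nodes with a double edge at one end; the terminal node there is the unique short simple root (B_6). One simple-root ordering that puts it in standard form is (alpha_5, alpha_6, alpha_3, alpha_2, alpha_4, alpha_1). So the algebra is type B_6, i.e. so(13).

B6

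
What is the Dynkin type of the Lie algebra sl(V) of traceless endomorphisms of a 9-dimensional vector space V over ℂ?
This is sl(9), which has dimension 9^2 - 1 = 80 and rank 9 - 1 = 8 (a Cartan subalgebra is the diagonal traceless matrices). In the classification of classical Lie algebras, the special linear algebra sl(n+1) has type A_n; here n = 8, so the Dynkin diagram is a chain of 8 nodes with single edges (A_8). Hence the type is A_8.

A8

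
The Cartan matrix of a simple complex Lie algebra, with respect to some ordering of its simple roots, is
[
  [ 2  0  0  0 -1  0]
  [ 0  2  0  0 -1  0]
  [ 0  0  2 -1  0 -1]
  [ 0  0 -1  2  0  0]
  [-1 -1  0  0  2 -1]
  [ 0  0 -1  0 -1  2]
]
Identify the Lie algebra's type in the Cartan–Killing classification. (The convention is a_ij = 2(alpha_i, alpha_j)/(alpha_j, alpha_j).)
The matrix has rank 6 with 2's on the diagonal. Reading the off-diagonal entries as Dynkin edges (a single edge where a_ij = a_ji = -1; a double or triple edge where a_ij * a_ji = 2 or 3), the diagram is a chain of 4 nodes with a fork of two nodes at one end (D_6). One simple-root ordering that puts it in standard form is (alpha_4, alpha_3, alpha_6, alpha_5, alpha_2, alpha_1). So the algebra is type D_6, i.e. so(12).

D_6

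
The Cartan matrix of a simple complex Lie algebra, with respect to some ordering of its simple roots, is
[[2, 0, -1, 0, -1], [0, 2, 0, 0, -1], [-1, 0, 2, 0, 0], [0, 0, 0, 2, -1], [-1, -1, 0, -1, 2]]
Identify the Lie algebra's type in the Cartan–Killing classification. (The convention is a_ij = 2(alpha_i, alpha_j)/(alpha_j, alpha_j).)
D5

The matrix has rank 5 with 2's on the diagonal. Reading the off-diagonal entries as Dynkin edges (a single edge where a_ij = a_ji = -1; a double or triple edge where a_ij * a_ji = 2 or 3), the diagram is a chain of 3 nodes with a fork of two nodes at one end (D_5). One simple-root ordering that puts it in standard form is (alpha_3, alpha_1, alpha_5, alpha_2, alpha_4). So the algebra is type D_5, i.e. so(10).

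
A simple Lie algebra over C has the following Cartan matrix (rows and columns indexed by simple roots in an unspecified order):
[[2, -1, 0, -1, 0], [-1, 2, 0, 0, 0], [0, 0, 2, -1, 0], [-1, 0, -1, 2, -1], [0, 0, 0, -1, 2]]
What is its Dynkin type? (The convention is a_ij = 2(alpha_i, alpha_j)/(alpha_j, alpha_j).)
The matrix has rank 5 with 2's on the diagonal. Reading the off-diagonal entries as Dynkin edges (a single edge where a_ij = a_ji = -1; a double or triple edge where a_ij * a_ji = 2 or 3), the diagram is a chain of 3 nodes with a fork of two nodes at one end (D_5). One simple-root ordering that puts it in standard form is (alpha_2, alpha_1, alpha_4, alpha_5, alpha_3). So the algebra is type D_5, i.e. so(10).

D5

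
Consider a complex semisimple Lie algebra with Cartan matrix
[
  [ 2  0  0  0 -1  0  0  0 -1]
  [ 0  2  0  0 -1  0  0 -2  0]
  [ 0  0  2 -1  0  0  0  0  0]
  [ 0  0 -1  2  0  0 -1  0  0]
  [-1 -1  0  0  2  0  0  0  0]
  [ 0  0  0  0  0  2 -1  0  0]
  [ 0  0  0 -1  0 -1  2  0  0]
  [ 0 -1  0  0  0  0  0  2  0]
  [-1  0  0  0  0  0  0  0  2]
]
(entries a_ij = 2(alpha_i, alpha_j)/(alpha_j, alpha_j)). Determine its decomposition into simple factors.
The diagram associated to this matrix has two connected components: the simple roots {alpha_3, alpha_4, alpha_6, alpha_7} form a chain of 4 nodes with single edges (A_4), and {alpha_1, alpha_2, alpha_5, alpha_8, alpha_9} form a chain of 5 nodes with a double edge at one end; the terminal node there is the unique short simple root (B_5). A semisimple Lie algebra decomposes uniquely as the direct sum of simple ideals, one per connected component of its Dynkin diagram, so g ≅ A_4 ⊕ B_5 (dimension 24 + 55 = 79).

type A_4 ⊕ type B_5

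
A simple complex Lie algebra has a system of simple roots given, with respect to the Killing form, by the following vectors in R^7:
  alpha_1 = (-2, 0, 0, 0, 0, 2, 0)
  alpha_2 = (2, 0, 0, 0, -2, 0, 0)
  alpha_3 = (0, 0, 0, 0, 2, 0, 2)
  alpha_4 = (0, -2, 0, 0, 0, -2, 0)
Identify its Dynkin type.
A4

Compute the Cartan integers a_ij = 2(alpha_i, alpha_j)/(alpha_j, alpha_j); the resulting 4x4 Cartan matrix is
[[2, -1, 0, -1], [-1, 2, -1, 0], [0, -1, 2, 0], [-1, 0, 0, 2]].
All simple roots have the same length, so the diagram is simply laced. The associated Dynkin diagram is a chain of 4 nodes with single edges (A_4), so the type is A_4 (the algebra sl(5)).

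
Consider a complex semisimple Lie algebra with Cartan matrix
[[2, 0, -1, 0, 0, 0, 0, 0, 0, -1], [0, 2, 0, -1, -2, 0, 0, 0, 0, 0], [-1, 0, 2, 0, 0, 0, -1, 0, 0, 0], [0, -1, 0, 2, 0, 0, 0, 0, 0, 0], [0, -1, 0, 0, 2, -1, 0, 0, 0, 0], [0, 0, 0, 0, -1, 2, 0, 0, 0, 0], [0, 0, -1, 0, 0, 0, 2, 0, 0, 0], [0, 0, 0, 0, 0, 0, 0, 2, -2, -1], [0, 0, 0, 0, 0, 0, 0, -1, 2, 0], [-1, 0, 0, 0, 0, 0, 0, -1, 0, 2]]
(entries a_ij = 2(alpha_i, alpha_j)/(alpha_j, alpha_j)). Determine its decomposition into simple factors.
The diagram associated to this matrix has two connected components: the simple roots {alpha_1, alpha_3, alpha_7, alpha_8, alpha_9, alpha_10} form a chain of 6 nodes with a double edge at one end; the terminal node there is the unique short simple root (B_6), and {alpha_2, alpha_4, alpha_5, alpha_6} form a chain of 4 nodes with a double edge between the middle two (F_4). A semisimple Lie algebra decomposes uniquely as the direct sum of simple ideals, one per connected component of its Dynkin diagram, so g ≅ B_6 ⊕ F_4 (dimension 78 + 52 = 130).

type B_6 + type F_4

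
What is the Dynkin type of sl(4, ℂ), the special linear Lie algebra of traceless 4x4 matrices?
type A_3

This is sl(4), which has dimension 4^2 - 1 = 15 and rank 4 - 1 = 3 (a Cartan subalgebra is the diagonal traceless matrices). In the classification of classical Lie algebras, the special linear algebra sl(n+1) has type A_n; here n = 3, so the Dynkin diagram is a chain of 3 nodes with single edges (A_3). Hence the type is A_3.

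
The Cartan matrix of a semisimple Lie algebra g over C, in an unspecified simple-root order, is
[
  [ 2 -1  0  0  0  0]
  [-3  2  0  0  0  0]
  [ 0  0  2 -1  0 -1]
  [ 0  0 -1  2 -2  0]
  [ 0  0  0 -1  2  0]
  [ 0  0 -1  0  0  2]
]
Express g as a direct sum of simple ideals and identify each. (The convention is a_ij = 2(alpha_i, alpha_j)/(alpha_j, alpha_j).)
The diagram associated to this matrix has two connected components: the simple roots {alpha_3, alpha_4, alpha_5, alpha_6} form a chain of 4 nodes with a double edge at one end; the terminal node there is the unique short simple root (B_4), and {alpha_1, alpha_2} form two nodes joined by a triple edge (G_2). A semisimple Lie algebra decomposes uniquely as the direct sum of simple ideals, one per connected component of its Dynkin diagram, so g ≅ B_4 ⊕ G_2 (dimension 36 + 14 = 50).

B_4 (so(9)) ⊕ G_2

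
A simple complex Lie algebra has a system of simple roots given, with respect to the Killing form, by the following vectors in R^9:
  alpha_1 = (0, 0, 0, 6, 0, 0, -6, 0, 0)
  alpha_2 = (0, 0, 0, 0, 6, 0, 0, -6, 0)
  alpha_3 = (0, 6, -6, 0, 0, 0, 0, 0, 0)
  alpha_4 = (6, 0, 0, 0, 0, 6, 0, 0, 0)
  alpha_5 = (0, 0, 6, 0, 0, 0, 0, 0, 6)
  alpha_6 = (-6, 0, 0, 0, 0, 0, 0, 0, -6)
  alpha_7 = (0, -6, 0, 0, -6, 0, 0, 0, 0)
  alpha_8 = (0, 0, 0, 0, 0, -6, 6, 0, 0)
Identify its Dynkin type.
Compute the Cartan integers a_ij = 2(alpha_i, alpha_j)/(alpha_j, alpha_j); the resulting 8x8 Cartan matrix is
[[2, 0, 0, 0, 0, 0, 0, -1], [0, 2, 0, 0, 0, 0, -1, 0], [0, 0, 2, 0, -1, 0, -1, 0], [0, 0, 0, 2, 0, -1, 0, -1], [0, 0, -1, 0, 2, -1, 0, 0], [0, 0, 0, -1, -1, 2, 0, 0], [0, -1, -1, 0, 0, 0, 2, 0], [-1, 0, 0, -1, 0, 0, 0, 2]].
All simple roots have the same length, so the diagram is simply laced. The associated Dynkin diagram is a chain of 8 nodes with single edges (A_8), so the type is A_8 (the algebra sl(9)).

A_8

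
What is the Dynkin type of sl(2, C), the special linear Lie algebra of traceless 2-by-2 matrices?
A1

This is sl(2), which has dimension 2^2 - 1 = 3 and rank 2 - 1 = 1 (a Cartan subalgebra is the diagonal traceless matrices). In the classification of classical Lie algebras, the special linear algebra sl(n+1) has type A_n; here n = 1, so the Dynkin diagram is a chain of 1 nodes with single edges (A_1). Hence the type is A_1.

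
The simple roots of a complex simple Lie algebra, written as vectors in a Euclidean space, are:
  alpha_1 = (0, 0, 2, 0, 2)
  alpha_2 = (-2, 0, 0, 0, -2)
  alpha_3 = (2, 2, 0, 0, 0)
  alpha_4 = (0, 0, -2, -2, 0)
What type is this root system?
A_4

Compute the Cartan integers a_ij = 2(alpha_i, alpha_j)/(alpha_j, alpha_j); the resulting 4x4 Cartan matrix is
[[2, -1, 0, -1], [-1, 2, -1, 0], [0, -1, 2, 0], [-1, 0, 0, 2]].
All simple roots have the same length, so the diagram is simply laced. The associated Dynkin diagram is a chain of 4 nodes with single edges (A_4), so the type is A_4 (the algebra sl(5)).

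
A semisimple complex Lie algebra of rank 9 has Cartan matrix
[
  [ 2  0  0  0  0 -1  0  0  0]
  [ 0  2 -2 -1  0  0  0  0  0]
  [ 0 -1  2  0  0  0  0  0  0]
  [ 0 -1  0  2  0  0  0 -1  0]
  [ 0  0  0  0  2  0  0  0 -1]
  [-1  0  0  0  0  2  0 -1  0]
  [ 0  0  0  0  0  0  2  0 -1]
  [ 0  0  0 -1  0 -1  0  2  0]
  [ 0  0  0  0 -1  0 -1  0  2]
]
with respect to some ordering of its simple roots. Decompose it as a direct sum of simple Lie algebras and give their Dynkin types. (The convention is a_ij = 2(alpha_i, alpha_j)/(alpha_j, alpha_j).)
The diagram associated to this matrix has two connected components: the simple roots {alpha_5, alpha_7, alpha_9} form a chain of 3 nodes with single edges (A_3), and {alpha_1, alpha_2, alpha_3, alpha_4, alpha_6, alpha_8} form a chain of 6 nodes with a double edge at one end; the terminal node there is the unique short simple root (B_6). A semisimple Lie algebra decomposes uniquely as the direct sum of simple ideals, one per connected component of its Dynkin diagram, so g ≅ A_3 ⊕ B_6 (dimension 15 + 78 = 93).

A_3 ⊕ B_6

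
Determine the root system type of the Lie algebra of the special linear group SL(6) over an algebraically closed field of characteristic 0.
This is sl(6), which has dimension 6^2 - 1 = 35 and rank 6 - 1 = 5 (a Cartan subalgebra is the diagonal traceless matrices). In the classification of classical Lie algebras, the special linear algebra sl(n+1) has type A_n; here n = 5, so the Dynkin diagram is a chain of 5 nodes with single edges (A_5). Hence the type is A_5.

A5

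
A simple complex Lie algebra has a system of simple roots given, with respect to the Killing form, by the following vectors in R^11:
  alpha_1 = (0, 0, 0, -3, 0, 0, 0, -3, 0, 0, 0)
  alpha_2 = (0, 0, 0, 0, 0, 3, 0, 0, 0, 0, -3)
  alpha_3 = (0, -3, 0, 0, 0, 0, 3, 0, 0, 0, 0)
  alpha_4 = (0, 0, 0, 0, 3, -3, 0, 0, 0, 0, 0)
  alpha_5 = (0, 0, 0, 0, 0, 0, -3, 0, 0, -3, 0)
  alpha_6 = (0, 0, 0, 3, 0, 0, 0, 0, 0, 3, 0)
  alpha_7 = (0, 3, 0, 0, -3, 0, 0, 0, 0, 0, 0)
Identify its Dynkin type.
Compute the Cartan integers a_ij = 2(alpha_i, alpha_j)/(alpha_j, alpha_j); the resulting 7x7 Cartan matrix is
[[2, 0, 0, 0, 0, -1, 0], [0, 2, 0, -1, 0, 0, 0], [0, 0, 2, 0, -1, 0, -1], [0, -1, 0, 2, 0, 0, -1], [0, 0, -1, 0, 2, -1, 0], [-1, 0, 0, 0, -1, 2, 0], [0, 0, -1, -1, 0, 0, 2]].
All simple roots have the same length, so the diagram is simply laced. The associated Dynkin diagram is a chain of 7 nodes with single edges (A_7), so the type is A_7 (the algebra sl(8)).

A_7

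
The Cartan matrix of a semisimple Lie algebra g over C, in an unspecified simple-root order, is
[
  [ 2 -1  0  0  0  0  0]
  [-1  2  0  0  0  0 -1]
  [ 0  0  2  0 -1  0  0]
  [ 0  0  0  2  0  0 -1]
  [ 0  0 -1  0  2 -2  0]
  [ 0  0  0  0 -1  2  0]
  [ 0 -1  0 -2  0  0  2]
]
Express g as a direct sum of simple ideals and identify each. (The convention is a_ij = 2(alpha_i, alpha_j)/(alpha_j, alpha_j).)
B_3 (so(7)) + B_4 (so(9))

The diagram associated to this matrix has two connected components: the simple roots {alpha_3, alpha_5, alpha_6} form a chain of 3 nodes with a double edge at one end; the terminal node there is the unique short simple root (B_3), and {alpha_1, alpha_2, alpha_4, alpha_7} form a chain of 4 nodes with a double edge at one end; the terminal node there is the unique short simple root (B_4). A semisimple Lie algebra decomposes uniquely as the direct sum of simple ideals, one per connected component of its Dynkin diagram, so g ≅ B_3 ⊕ B_4 (dimension 21 + 36 = 57).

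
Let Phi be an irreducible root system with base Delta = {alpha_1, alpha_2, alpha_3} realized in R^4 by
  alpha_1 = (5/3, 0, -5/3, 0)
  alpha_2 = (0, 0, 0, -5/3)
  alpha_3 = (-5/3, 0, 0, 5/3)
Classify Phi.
Compute the Cartan integers a_ij = 2(alpha_i, alpha_j)/(alpha_j, alpha_j); the resulting 3x3 Cartan matrix is
[[2, 0, -1], [0, 2, -1], [-1, -2, 2]].
The roots have two lengths (squared-length ratio 2:1); the short ones are alpha_{2}. The associated Dynkin diagram is a chain of 3 nodes with a double edge at one end; the terminal node there is the unique short simple root (B_3), so the type is B_3 (the algebra so(7)).

B_3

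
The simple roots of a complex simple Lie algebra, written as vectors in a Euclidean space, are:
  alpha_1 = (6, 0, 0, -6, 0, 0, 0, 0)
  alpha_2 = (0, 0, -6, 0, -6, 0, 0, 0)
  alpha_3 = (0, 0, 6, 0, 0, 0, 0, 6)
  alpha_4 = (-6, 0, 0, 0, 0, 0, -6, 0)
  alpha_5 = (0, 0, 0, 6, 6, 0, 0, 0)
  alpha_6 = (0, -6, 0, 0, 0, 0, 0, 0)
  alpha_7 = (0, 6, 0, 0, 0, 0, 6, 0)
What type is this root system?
Compute the Cartan integers a_ij = 2(alpha_i, alpha_j)/(alpha_j, alpha_j); the resulting 7x7 Cartan matrix is
[[2, 0, 0, -1, -1, 0, 0], [0, 2, -1, 0, -1, 0, 0], [0, -1, 2, 0, 0, 0, 0], [-1, 0, 0, 2, 0, 0, -1], [-1, -1, 0, 0, 2, 0, 0], [0, 0, 0, 0, 0, 2, -1], [0, 0, 0, -1, 0, -2, 2]].
The roots have two lengths (squared-length ratio 2:1); the short ones are alpha_{6}. The associated Dynkin diagram is a chain of 7 nodes with a double edge at one end; the terminal node there is the unique short simple root (B_7), so the type is B_7 (the algebra so(15)).

B_7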